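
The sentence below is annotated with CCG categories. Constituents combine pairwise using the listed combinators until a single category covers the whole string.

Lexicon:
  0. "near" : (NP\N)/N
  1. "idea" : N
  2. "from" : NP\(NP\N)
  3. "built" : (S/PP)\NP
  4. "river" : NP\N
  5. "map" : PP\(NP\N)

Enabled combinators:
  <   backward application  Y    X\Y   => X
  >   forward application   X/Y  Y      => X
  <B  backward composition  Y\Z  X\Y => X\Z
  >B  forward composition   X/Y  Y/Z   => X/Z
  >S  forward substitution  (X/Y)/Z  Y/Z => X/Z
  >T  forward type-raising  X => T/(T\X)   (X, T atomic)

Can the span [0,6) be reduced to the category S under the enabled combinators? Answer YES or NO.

[0,6] S   >
  [0,4] S/PP   <
    [0,3] NP   <
      [0,2] NP\N   >
        [0,1] "near" : (NP\N)/N
        [1,2] "idea" : N
      [2,3] "from" : NP\(NP\N)
    [3,4] "built" : (S/PP)\NP
  [4,6] PP   <
    [4,5] "river" : NP\N
    [5,6] "map" : PP\(NP\N)

YES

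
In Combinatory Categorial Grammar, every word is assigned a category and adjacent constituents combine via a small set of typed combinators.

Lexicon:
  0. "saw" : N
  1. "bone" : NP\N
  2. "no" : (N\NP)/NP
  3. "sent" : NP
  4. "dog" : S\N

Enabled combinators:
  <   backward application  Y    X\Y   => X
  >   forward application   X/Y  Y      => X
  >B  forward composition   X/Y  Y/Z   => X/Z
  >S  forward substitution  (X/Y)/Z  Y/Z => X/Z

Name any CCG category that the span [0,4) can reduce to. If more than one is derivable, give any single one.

[0,5] S   <
  [0,4] N   <
    [0,2] NP   <
      [0,1] "saw" : N
      [1,2] "bone" : NP\N
    [2,4] N\NP   >
      [2,3] "no" : (N\NP)/NP
      [3,4] "sent" : NP
  [4,5] "dog" : S\N

N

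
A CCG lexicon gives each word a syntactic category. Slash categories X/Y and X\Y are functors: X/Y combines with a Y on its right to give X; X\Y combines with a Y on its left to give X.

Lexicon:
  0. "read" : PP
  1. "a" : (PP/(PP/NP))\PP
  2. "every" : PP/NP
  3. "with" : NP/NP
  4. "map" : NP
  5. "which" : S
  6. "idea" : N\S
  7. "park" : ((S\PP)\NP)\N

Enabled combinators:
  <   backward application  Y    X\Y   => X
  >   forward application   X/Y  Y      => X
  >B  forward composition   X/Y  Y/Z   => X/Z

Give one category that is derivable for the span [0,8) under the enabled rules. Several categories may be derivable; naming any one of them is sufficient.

S

[0,8] S   <
  [0,4] PP   >
    [0,2] PP/(PP/NP)   <
      [0,1] "read" : PP
      [1,2] "a" : (PP/(PP/NP))\PP
    [2,4] PP/NP   >B
      [2,3] "every" : PP/NP
      [3,4] "with" : NP/NP
  [4,8] S\PP   <
    [4,5] "map" : NP
    [5,8] (S\PP)\NP   <
      [5,7] N   <
        [5,6] "which" : S
        [6,7] "idea" : N\S
      [7,8] "park" : ((S\PP)\NP)\N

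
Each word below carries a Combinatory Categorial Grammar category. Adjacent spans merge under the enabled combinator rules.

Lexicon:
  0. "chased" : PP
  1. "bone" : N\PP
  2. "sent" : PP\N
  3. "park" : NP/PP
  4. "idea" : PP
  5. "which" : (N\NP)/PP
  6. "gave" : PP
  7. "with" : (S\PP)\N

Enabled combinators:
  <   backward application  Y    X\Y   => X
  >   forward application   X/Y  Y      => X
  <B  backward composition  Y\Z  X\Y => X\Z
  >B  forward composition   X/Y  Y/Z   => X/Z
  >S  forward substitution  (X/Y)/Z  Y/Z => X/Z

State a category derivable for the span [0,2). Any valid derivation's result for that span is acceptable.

[0,8] S   <
  [0,3] PP   <
    [0,2] N   <
      [0,1] "chased" : PP
      [1,2] "bone" : N\PP
    [2,3] "sent" : PP\N
  [3,8] S\PP   <
    [3,7] N   <
      [3,5] NP   >
        [3,4] "park" : NP/PP
        [4,5] "idea" : PP
      [5,7] N\NP   >
        [5,6] "which" : (N\NP)/PP
        [6,7] "gave" : PP
    [7,8] "with" : (S\PP)\N

N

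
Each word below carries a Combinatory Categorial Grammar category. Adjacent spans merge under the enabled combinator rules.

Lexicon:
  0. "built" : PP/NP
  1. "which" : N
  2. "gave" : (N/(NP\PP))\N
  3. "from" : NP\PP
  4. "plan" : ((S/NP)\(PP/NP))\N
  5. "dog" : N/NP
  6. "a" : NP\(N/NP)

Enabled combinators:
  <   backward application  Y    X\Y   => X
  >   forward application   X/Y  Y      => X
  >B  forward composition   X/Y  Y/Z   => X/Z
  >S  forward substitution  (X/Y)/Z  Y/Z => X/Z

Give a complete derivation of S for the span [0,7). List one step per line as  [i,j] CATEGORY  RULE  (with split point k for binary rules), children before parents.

[0,7] S   >
  [0,5] S/NP   <
    [0,1] "built" : PP/NP
    [1,5] (S/NP)\(PP/NP)   <
      [1,4] N   >
        [1,3] N/(NP\PP)   <
          [1,2] "which" : N
          [2,3] "gave" : (N/(NP\PP))\N
        [3,4] "from" : NP\PP
      [4,5] "plan" : ((S/NP)\(PP/NP))\N
  [5,7] NP   <
    [5,6] "dog" : N/NP
    [6,7] "a" : NP\(N/NP)

[0,1] PP/NP  lex  "built"
[1,2] N  lex  "which"
[2,3] (N/(NP\PP))\N  lex  "gave"
[1,3] N/(NP\PP)  <  k=2
[3,4] NP\PP  lex  "from"
[1,4] N  >  k=3
[4,5] ((S/NP)\(PP/NP))\N  lex  "plan"
[1,5] (S/NP)\(PP/NP)  <  k=4
[0,5] S/NP  <  k=1
[5,6] N/NP  lex  "dog"
[6,7] NP\(N/NP)  lex  "a"
[5,7] NP  <  k=6
[0,7] S  >  k=5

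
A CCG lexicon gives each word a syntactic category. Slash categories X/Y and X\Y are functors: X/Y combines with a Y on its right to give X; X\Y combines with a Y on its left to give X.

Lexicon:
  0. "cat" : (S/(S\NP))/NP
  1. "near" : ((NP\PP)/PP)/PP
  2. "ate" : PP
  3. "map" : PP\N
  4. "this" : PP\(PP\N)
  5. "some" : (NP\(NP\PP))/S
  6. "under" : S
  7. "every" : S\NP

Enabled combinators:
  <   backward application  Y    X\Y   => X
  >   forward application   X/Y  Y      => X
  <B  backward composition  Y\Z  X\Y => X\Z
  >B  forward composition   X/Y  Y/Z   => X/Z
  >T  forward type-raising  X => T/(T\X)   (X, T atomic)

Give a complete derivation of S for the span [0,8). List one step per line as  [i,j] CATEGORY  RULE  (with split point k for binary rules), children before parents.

[0,8] S   >
  [0,7] S/(S\NP)   >
    [0,1] "cat" : (S/(S\NP))/NP
    [1,7] NP   <
      [1,5] NP\PP   >
        [1,3] (NP\PP)/PP   >
          [1,2] "near" : ((NP\PP)/PP)/PP
          [2,3] "ate" : PP
        [3,5] PP   <
          [3,4] "map" : PP\N
          [4,5] "this" : PP\(PP\N)
      [5,7] NP\(NP\PP)   >
        [5,6] "some" : (NP\(NP\PP))/S
        [6,7] "under" : S
  [7,8] "every" : S\NP

[0,1] (S/(S\NP))/NP  lex  "cat"
[1,2] ((NP\PP)/PP)/PP  lex  "near"
[2,3] PP  lex  "ate"
[1,3] (NP\PP)/PP  >  k=2
[3,4] PP\N  lex  "map"
[4,5] PP\(PP\N)  lex  "this"
[3,5] PP  <  k=4
[1,5] NP\PP  >  k=3
[5,6] (NP\(NP\PP))/S  lex  "some"
[6,7] S  lex  "under"
[5,7] NP\(NP\PP)  >  k=6
[1,7] NP  <  k=5
[0,7] S/(S\NP)  >  k=1
[7,8] S\NP  lex  "every"
[0,8] S  >  k=7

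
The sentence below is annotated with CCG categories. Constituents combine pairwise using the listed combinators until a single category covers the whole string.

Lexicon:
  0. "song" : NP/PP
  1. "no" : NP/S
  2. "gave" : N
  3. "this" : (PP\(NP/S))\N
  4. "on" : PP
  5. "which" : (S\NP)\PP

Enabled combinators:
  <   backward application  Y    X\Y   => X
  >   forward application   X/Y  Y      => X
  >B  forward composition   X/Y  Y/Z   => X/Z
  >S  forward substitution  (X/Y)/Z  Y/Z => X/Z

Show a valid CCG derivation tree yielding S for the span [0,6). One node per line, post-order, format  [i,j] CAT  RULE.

[0,6] S   <
  [0,4] NP   >
    [0,1] "song" : NP/PP
    [1,4] PP   <
      [1,2] "no" : NP/S
      [2,4] PP\(NP/S)   <
        [2,3] "gave" : N
        [3,4] "this" : (PP\(NP/S))\N
  [4,6] S\NP   <
    [4,5] "on" : PP
    [5,6] "which" : (S\NP)\PP

[0,1] NP/PP  lex  "song"
[1,2] NP/S  lex  "no"
[2,3] N  lex  "gave"
[3,4] (PP\(NP/S))\N  lex  "this"
[2,4] PP\(NP/S)  <  k=3
[1,4] PP  <  k=2
[0,4] NP  >  k=1
[4,5] PP  lex  "on"
[5,6] (S\NP)\PP  lex  "which"
[4,6] S\NP  <  k=5
[0,6] S  <  k=4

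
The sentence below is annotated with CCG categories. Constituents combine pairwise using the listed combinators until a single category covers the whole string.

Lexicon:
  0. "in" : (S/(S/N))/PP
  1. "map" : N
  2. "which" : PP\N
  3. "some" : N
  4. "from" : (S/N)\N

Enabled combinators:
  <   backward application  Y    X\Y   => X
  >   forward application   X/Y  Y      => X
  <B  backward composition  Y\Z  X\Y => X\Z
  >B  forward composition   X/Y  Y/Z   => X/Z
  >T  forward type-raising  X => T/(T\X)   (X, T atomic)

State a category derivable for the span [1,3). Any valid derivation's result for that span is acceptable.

PP

[0,5] S   >
  [0,3] S/(S/N)   >
    [0,1] "in" : (S/(S/N))/PP
    [1,3] PP   >
      [1,2] PP/(PP\N)   >T
        [1,2] "map" : N
      [2,3] "which" : PP\N
  [3,5] S/N   <
    [3,4] "some" : N
    [4,5] "from" : (S/N)\N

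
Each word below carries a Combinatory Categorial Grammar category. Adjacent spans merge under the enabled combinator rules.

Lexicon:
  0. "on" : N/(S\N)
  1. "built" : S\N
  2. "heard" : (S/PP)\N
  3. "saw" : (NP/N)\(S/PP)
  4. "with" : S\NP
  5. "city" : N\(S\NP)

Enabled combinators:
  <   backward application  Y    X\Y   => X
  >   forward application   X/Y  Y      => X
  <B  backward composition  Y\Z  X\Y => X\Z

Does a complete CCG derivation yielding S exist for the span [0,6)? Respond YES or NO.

NO

N/(S\N) S\N (S/PP)\N (NP/N)\(S/PP) S\NP N\(S\NP)
CKY chart[0,6] = {NP}; S ∉ chart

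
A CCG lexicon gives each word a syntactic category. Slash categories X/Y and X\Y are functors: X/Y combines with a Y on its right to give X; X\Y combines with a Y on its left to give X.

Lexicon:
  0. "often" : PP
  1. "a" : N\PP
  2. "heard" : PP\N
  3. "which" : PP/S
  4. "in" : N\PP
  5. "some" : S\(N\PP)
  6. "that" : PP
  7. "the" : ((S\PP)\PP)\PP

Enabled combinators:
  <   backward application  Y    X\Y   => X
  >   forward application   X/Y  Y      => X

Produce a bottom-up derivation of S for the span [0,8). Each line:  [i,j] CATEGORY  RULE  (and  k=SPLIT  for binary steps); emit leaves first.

[0,8] S   <
  [0,3] PP   <
    [0,2] N   <
      [0,1] "often" : PP
      [1,2] "a" : N\PP
    [2,3] "heard" : PP\N
  [3,8] S\PP   <
    [3,6] PP   >
      [3,4] "which" : PP/S
      [4,6] S   <
        [4,5] "in" : N\PP
        [5,6] "some" : S\(N\PP)
    [6,8] (S\PP)\PP   <
      [6,7] "that" : PP
      [7,8] "the" : ((S\PP)\PP)\PP

[0,1] PP  lex  "often"
[1,2] N\PP  lex  "a"
[0,2] N  <  k=1
[2,3] PP\N  lex  "heard"
[0,3] PP  <  k=2
[3,4] PP/S  lex  "which"
[4,5] N\PP  lex  "in"
[5,6] S\(N\PP)  lex  "some"
[4,6] S  <  k=5
[3,6] PP  >  k=4
[6,7] PP  lex  "that"
[7,8] ((S\PP)\PP)\PP  lex  "the"
[6,8] (S\PP)\PP  <  k=7
[3,8] S\PP  <  k=6
[0,8] S  <  k=3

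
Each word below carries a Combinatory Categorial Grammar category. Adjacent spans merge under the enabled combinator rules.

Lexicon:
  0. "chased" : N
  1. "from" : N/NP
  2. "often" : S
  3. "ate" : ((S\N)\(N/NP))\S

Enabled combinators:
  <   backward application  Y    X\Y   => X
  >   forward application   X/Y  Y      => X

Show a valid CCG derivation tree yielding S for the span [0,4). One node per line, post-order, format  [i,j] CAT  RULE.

[0,4] S   <
  [0,1] "chased" : N
  [1,4] S\N   <
    [1,2] "from" : N/NP
    [2,4] (S\N)\(N/NP)   <
      [2,3] "often" : S
      [3,4] "ate" : ((S\N)\(N/NP))\S

[0,1] N  lex  "chased"
[1,2] N/NP  lex  "from"
[2,3] S  lex  "often"
[3,4] ((S\N)\(N/NP))\S  lex  "ate"
[2,4] (S\N)\(N/NP)  <  k=3
[1,4] S\N  <  k=2
[0,4] S  <  k=1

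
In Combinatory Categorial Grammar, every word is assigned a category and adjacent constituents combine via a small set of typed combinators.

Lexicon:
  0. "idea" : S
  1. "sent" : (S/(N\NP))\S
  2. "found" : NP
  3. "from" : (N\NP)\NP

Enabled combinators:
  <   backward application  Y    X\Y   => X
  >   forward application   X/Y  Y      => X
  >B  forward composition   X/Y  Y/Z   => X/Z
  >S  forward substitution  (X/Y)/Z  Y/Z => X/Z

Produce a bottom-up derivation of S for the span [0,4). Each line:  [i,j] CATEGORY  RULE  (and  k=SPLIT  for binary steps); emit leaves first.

[0,1] S  lex  "idea"
[1,2] (S/(N\NP))\S  lex  "sent"
[0,2] S/(N\NP)  <  k=1
[2,3] NP  lex  "found"
[3,4] (N\NP)\NP  lex  "from"
[2,4] N\NP  <  k=3
[0,4] S  >  k=2

[0,4] S   >
  [0,2] S/(N\NP)   <
    [0,1] "idea" : S
    [1,2] "sent" : (S/(N\NP))\S
  [2,4] N\NP   <
    [2,3] "found" : NP
    [3,4] "from" : (N\NP)\NP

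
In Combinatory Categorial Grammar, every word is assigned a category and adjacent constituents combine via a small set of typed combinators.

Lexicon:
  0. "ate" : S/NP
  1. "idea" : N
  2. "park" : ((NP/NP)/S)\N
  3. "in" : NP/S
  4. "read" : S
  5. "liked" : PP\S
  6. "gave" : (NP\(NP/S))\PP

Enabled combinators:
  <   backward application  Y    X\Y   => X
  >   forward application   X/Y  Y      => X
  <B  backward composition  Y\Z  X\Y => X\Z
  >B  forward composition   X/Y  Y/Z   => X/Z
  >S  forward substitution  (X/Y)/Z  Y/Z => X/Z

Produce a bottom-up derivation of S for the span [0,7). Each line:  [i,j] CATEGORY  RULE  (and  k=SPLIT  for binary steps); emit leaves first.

[0,7] S   >
  [0,1] "ate" : S/NP
  [1,7] NP   <
    [1,4] NP/S   >S
      [1,3] (NP/NP)/S   <
        [1,2] "idea" : N
        [2,3] "park" : ((NP/NP)/S)\N
      [3,4] "in" : NP/S
    [4,7] NP\(NP/S)   <
      [4,6] PP   <
        [4,5] "read" : S
        [5,6] "liked" : PP\S
      [6,7] "gave" : (NP\(NP/S))\PP

[0,1] S/NP  lex  "ate"
[1,2] N  lex  "idea"
[2,3] ((NP/NP)/S)\N  lex  "park"
[1,3] (NP/NP)/S  <  k=2
[3,4] NP/S  lex  "in"
[1,4] NP/S  >S  k=3
[4,5] S  lex  "read"
[5,6] PP\S  lex  "liked"
[4,6] PP  <  k=5
[6,7] (NP\(NP/S))\PP  lex  "gave"
[4,7] NP\(NP/S)  <  k=6
[1,7] NP  <  k=4
[0,7] S  >  k=1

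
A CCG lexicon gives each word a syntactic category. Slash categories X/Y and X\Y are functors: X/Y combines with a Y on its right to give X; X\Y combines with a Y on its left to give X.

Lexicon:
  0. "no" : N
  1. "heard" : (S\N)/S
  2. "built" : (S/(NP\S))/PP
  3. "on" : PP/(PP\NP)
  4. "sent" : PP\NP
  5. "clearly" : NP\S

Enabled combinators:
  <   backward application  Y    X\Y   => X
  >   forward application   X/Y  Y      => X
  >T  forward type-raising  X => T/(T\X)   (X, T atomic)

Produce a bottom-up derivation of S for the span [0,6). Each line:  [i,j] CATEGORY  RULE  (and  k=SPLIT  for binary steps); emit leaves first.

[0,1] N  lex  "no"
[0,1] S/(S\N)  >T
[1,2] (S\N)/S  lex  "heard"
[2,3] (S/(NP\S))/PP  lex  "built"
[3,4] PP/(PP\NP)  lex  "on"
[4,5] PP\NP  lex  "sent"
[3,5] PP  >  k=4
[2,5] S/(NP\S)  >  k=3
[5,6] NP\S  lex  "clearly"
[2,6] S  >  k=5
[1,6] S\N  >  k=2
[0,6] S  >  k=1

[0,6] S   >
  [0,1] S/(S\N)   >T
    [0,1] "no" : N
  [1,6] S\N   >
    [1,2] "heard" : (S\N)/S
    [2,6] S   >
      [2,5] S/(NP\S)   >
        [2,3] "built" : (S/(NP\S))/PP
        [3,5] PP   >
          [3,4] "on" : PP/(PP\NP)
          [4,5] "sent" : PP\NP
      [5,6] "clearly" : NP\S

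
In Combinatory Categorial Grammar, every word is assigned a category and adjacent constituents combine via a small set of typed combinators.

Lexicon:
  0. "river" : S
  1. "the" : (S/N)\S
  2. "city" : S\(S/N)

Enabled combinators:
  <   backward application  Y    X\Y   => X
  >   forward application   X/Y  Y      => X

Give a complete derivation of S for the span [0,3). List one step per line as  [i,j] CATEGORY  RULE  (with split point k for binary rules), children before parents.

[0,3] S   <
  [0,2] S/N   <
    [0,1] "river" : S
    [1,2] "the" : (S/N)\S
  [2,3] "city" : S\(S/N)

[0,1] S  lex  "river"
[1,2] (S/N)\S  lex  "the"
[0,2] S/N  <  k=1
[2,3] S\(S/N)  lex  "city"
[0,3] S  <  k=2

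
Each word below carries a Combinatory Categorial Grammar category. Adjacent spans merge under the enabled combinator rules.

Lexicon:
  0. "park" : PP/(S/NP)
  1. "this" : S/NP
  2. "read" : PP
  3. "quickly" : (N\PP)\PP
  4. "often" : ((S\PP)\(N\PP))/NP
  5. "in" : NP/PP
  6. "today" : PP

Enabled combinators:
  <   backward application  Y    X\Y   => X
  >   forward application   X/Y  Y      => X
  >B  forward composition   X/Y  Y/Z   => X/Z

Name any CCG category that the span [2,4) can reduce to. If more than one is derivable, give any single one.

[0,7] S   <
  [0,2] PP   >
    [0,1] "park" : PP/(S/NP)
    [1,2] "this" : S/NP
  [2,7] S\PP   <
    [2,4] N\PP   <
      [2,3] "read" : PP
      [3,4] "quickly" : (N\PP)\PP
    [4,7] (S\PP)\(N\PP)   >
      [4,5] "often" : ((S\PP)\(N\PP))/NP
      [5,7] NP   >
        [5,6] "in" : NP/PP
        [6,7] "today" : PP

N\PP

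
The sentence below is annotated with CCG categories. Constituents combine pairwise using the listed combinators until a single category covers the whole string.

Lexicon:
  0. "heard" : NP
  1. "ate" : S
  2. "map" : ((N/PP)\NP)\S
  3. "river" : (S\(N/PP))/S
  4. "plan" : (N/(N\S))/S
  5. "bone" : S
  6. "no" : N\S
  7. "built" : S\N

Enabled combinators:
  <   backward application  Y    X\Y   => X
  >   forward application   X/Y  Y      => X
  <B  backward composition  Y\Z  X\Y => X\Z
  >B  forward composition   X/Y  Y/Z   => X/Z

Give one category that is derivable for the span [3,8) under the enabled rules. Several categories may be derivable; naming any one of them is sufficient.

[0,8] S   <
  [0,3] N/PP   <
    [0,1] "heard" : NP
    [1,3] (N/PP)\NP   <
      [1,2] "ate" : S
      [2,3] "map" : ((N/PP)\NP)\S
  [3,8] S\(N/PP)   >
    [3,4] "river" : (S\(N/PP))/S
    [4,8] S   <
      [4,7] N   >
        [4,6] N/(N\S)   >
          [4,5] "plan" : (N/(N\S))/S
          [5,6] "bone" : S
        [6,7] "no" : N\S
      [7,8] "built" : S\N

S\(N/PP)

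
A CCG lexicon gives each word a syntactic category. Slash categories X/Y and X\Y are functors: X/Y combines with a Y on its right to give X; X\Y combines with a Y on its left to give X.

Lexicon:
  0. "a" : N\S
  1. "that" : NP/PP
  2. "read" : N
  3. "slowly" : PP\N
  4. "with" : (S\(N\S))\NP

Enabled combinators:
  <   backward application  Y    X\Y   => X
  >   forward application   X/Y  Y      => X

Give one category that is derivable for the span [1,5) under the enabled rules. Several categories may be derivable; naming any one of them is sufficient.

S\(N\S)

[0,5] S   <
  [0,1] "a" : N\S
  [1,5] S\(N\S)   <
    [1,4] NP   >
      [1,2] "that" : NP/PP
      [2,4] PP   <
        [2,3] "read" : N
        [3,4] "slowly" : PP\N
    [4,5] "with" : (S\(N\S))\NP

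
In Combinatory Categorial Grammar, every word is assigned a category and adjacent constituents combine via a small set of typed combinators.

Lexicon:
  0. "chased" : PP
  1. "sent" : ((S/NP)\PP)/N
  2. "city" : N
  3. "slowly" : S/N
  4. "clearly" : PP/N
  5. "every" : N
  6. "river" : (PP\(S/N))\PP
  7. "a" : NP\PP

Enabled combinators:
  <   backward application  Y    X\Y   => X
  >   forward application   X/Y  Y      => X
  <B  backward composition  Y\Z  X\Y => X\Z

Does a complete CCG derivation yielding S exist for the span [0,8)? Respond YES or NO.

YES

[0,8] S   >
  [0,3] S/NP   <
    [0,1] "chased" : PP
    [1,3] (S/NP)\PP   >
      [1,2] "sent" : ((S/NP)\PP)/N
      [2,3] "city" : N
  [3,8] NP   <
    [3,7] PP   <
      [3,4] "slowly" : S/N
      [4,7] PP\(S/N)   <
        [4,6] PP   >
          [4,5] "clearly" : PP/N
          [5,6] "every" : N
        [6,7] "river" : (PP\(S/N))\PP
    [7,8] "a" : NP\PP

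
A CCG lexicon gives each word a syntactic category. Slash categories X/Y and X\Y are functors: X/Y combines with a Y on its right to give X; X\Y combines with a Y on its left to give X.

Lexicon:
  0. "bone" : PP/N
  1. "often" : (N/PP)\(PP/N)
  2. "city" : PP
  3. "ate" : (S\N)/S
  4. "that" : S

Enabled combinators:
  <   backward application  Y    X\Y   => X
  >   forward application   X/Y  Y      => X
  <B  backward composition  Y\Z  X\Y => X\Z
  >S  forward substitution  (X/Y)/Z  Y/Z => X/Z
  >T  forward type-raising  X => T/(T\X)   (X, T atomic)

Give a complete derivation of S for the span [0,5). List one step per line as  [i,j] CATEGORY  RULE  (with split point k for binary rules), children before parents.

[0,5] S   <
  [0,3] N   >
    [0,2] N/PP   <
      [0,1] "bone" : PP/N
      [1,2] "often" : (N/PP)\(PP/N)
    [2,3] "city" : PP
  [3,5] S\N   >
    [3,4] "ate" : (S\N)/S
    [4,5] "that" : S

[0,1] PP/N  lex  "bone"
[1,2] (N/PP)\(PP/N)  lex  "often"
[0,2] N/PP  <  k=1
[2,3] PP  lex  "city"
[0,3] N  >  k=2
[3,4] (S\N)/S  lex  "ate"
[4,5] S  lex  "that"
[3,5] S\N  >  k=4
[0,5] S  <  k=3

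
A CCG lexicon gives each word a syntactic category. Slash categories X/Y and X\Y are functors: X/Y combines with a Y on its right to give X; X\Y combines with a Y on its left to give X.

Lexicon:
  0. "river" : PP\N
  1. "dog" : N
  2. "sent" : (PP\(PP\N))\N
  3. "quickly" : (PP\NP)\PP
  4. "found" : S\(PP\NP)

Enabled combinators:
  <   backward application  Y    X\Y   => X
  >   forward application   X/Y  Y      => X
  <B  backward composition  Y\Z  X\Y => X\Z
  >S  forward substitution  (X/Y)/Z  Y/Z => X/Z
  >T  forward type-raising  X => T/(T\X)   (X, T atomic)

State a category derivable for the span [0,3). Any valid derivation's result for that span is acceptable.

[0,5] S   <
  [0,3] PP   <
    [0,1] "river" : PP\N
    [1,3] PP\(PP\N)   <
      [1,2] "dog" : N
      [2,3] "sent" : (PP\(PP\N))\N
  [3,5] S\PP   <B
    [3,4] "quickly" : (PP\NP)\PP
    [4,5] "found" : S\(PP\NP)

PP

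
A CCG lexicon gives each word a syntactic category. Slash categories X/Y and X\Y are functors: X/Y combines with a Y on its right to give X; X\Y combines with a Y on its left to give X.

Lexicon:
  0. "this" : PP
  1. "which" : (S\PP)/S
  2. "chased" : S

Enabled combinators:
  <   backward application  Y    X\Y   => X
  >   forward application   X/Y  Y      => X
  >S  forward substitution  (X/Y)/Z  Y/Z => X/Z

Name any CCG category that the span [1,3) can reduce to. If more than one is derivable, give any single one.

S\PP

[0,3] S   <
  [0,1] "this" : PP
  [1,3] S\PP   >
    [1,2] "which" : (S\PP)/S
    [2,3] "chased" : S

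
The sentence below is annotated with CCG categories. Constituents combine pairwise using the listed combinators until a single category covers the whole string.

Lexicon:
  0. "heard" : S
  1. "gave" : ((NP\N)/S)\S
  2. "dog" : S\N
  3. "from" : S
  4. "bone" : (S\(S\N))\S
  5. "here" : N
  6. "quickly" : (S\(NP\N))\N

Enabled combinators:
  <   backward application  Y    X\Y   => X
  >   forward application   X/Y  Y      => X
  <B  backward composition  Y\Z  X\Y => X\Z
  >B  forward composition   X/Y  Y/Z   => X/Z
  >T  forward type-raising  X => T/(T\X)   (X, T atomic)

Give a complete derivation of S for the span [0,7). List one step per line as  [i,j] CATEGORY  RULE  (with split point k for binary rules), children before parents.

[0,1] S  lex  "heard"
[1,2] ((NP\N)/S)\S  lex  "gave"
[0,2] (NP\N)/S  <  k=1
[2,3] S\N  lex  "dog"
[3,4] S  lex  "from"
[4,5] (S\(S\N))\S  lex  "bone"
[3,5] S\(S\N)  <  k=4
[2,5] S  <  k=3
[0,5] NP\N  >  k=2
[5,6] N  lex  "here"
[6,7] (S\(NP\N))\N  lex  "quickly"
[5,7] S\(NP\N)  <  k=6
[0,7] S  <  k=5

[0,7] S   <
  [0,5] NP\N   >
    [0,2] (NP\N)/S   <
      [0,1] "heard" : S
      [1,2] "gave" : ((NP\N)/S)\S
    [2,5] S   <
      [2,3] "dog" : S\N
      [3,5] S\(S\N)   <
        [3,4] "from" : S
        [4,5] "bone" : (S\(S\N))\S
  [5,7] S\(NP\N)   <
    [5,6] "here" : N
    [6,7] "quickly" : (S\(NP\N))\N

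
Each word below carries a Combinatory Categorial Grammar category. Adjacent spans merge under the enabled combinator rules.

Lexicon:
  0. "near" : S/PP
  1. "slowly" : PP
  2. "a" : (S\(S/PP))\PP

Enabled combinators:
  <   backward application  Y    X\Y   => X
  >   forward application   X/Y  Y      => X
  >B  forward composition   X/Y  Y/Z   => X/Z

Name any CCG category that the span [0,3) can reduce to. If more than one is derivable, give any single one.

[0,3] S   <
  [0,1] "near" : S/PP
  [1,3] S\(S/PP)   <
    [1,2] "slowly" : PP
    [2,3] "a" : (S\(S/PP))\PP

S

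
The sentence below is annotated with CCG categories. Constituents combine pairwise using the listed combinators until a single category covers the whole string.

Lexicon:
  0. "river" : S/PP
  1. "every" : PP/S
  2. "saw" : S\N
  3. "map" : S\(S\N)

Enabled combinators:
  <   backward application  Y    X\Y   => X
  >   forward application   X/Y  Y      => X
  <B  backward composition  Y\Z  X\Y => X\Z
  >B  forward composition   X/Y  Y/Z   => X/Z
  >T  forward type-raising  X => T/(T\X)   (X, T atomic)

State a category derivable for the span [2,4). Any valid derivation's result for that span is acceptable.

[0,4] S   >
  [0,1] "river" : S/PP
  [1,4] PP   >
    [1,2] "every" : PP/S
    [2,4] S   <
      [2,3] "saw" : S\N
      [3,4] "map" : S\(S\N)

S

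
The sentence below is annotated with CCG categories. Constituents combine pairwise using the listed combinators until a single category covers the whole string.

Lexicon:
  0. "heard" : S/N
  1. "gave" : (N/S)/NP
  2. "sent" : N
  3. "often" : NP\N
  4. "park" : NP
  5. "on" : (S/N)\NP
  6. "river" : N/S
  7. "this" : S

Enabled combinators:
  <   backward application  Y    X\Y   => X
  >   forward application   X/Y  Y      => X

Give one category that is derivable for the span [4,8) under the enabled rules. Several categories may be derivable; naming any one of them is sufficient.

S

[0,8] S   >
  [0,1] "heard" : S/N
  [1,8] N   >
    [1,4] N/S   >
      [1,2] "gave" : (N/S)/NP
      [2,4] NP   <
        [2,3] "sent" : N
        [3,4] "often" : NP\N
    [4,8] S   >
      [4,6] S/N   <
        [4,5] "park" : NP
        [5,6] "on" : (S/N)\NP
      [6,8] N   >
        [6,7] "river" : N/S
        [7,8] "this" : S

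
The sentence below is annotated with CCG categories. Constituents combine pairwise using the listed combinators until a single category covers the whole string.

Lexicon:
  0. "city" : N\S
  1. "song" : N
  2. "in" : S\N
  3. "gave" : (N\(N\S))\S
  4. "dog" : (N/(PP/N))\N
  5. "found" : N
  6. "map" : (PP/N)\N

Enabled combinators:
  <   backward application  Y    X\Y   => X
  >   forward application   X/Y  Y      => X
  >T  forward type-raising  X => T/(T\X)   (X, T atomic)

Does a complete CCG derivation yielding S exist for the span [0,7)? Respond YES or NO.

N\S N S\N (N\(N\S))\S (N/(PP/N))\N N (PP/N)\N
CKY chart[0,7] = {N, N/(N\N), NP/(NP\N), PP/(PP\N), S/(S\N)}; S ∉ chart

NO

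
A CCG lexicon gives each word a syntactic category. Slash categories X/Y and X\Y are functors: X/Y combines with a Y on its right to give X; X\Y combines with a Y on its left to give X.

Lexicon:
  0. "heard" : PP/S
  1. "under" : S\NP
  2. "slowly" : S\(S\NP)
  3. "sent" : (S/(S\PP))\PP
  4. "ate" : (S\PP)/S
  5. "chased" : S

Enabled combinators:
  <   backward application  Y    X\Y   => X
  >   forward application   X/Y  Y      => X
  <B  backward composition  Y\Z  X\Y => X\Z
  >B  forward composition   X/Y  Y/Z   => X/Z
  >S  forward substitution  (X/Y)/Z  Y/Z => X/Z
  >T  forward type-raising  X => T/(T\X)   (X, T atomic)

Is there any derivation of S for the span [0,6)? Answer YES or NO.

[0,6] S   >
  [0,4] S/(S\PP)   <
    [0,3] PP   >
      [0,1] "heard" : PP/S
      [1,3] S   <
        [1,2] "under" : S\NP
        [2,3] "slowly" : S\(S\NP)
    [3,4] "sent" : (S/(S\PP))\PP
  [4,6] S\PP   >
    [4,5] "ate" : (S\PP)/S
    [5,6] "chased" : S

YES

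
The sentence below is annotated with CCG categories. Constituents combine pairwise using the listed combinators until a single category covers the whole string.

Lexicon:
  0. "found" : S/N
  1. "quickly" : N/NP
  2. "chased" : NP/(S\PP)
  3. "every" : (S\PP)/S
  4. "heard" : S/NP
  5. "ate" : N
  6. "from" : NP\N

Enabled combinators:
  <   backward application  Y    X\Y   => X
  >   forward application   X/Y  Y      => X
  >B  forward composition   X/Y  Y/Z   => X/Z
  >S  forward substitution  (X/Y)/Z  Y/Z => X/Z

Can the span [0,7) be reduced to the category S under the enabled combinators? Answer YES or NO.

[0,7] S   >
  [0,2] S/NP   >B
    [0,1] "found" : S/N
    [1,2] "quickly" : N/NP
  [2,7] NP   >
    [2,3] "chased" : NP/(S\PP)
    [3,7] S\PP   >
      [3,4] "every" : (S\PP)/S
      [4,7] S   >
        [4,5] "heard" : S/NP
        [5,7] NP   <
          [5,6] "ate" : N
          [6,7] "from" : NP\N

YES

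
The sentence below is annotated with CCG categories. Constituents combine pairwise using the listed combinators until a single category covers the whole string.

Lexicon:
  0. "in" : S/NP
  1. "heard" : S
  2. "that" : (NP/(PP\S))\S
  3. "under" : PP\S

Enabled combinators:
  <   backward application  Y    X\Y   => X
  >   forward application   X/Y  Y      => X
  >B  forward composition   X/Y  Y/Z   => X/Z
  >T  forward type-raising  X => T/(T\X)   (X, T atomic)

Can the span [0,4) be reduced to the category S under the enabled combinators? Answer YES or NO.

YES

[0,4] S   >
  [0,1] "in" : S/NP
  [1,4] NP   >
    [1,3] NP/(PP\S)   <
      [1,2] "heard" : S
      [2,3] "that" : (NP/(PP\S))\S
    [3,4] "under" : PP\S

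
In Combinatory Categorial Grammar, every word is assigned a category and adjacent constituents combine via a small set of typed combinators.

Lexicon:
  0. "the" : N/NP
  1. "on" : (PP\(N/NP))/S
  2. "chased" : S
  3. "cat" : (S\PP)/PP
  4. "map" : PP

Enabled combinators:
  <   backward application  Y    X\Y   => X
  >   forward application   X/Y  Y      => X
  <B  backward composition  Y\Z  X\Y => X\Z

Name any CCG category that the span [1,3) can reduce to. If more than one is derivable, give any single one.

[0,5] S   <
  [0,3] PP   <
    [0,1] "the" : N/NP
    [1,3] PP\(N/NP)   >
      [1,2] "on" : (PP\(N/NP))/S
      [2,3] "chased" : S
  [3,5] S\PP   >
    [3,4] "cat" : (S\PP)/PP
    [4,5] "map" : PP

PP\(N/NP)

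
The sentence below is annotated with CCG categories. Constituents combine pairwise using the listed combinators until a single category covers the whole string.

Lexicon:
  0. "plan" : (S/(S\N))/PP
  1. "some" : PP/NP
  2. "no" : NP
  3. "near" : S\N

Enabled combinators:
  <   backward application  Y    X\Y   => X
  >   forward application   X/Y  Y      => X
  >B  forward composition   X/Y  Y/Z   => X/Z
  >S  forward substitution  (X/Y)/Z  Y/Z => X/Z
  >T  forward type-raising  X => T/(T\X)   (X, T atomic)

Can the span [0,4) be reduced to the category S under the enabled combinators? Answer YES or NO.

YES

[0,4] S   >
  [0,3] S/(S\N)   >
    [0,1] "plan" : (S/(S\N))/PP
    [1,3] PP   >
      [1,2] "some" : PP/NP
      [2,3] "no" : NP
  [3,4] "near" : S\N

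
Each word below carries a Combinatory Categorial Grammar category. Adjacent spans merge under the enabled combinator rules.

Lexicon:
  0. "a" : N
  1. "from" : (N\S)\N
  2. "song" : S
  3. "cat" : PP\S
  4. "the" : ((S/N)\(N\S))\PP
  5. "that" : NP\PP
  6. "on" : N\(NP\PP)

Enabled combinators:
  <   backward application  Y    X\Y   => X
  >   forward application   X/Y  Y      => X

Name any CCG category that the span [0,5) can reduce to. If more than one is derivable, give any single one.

S/N

[0,7] S   >
  [0,5] S/N   <
    [0,2] N\S   <
      [0,1] "a" : N
      [1,2] "from" : (N\S)\N
    [2,5] (S/N)\(N\S)   <
      [2,4] PP   <
        [2,3] "song" : S
        [3,4] "cat" : PP\S
      [4,5] "the" : ((S/N)\(N\S))\PP
  [5,7] N   <
    [5,6] "that" : NP\PP
    [6,7] "on" : N\(NP\PP)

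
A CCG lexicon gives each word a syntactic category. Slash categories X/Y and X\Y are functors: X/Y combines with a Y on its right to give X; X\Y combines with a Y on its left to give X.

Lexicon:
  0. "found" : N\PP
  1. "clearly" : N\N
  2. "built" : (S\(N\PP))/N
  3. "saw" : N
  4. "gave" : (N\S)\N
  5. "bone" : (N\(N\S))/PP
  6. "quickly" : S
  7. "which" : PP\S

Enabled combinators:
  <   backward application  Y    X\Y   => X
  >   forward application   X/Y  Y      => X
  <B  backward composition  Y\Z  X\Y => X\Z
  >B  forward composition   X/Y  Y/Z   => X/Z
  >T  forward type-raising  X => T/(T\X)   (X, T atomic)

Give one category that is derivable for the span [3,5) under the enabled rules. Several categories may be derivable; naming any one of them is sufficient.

N\S

[0,8] S   <
  [0,2] N\PP   <B
    [0,1] "found" : N\PP
    [1,2] "clearly" : N\N
  [2,8] S\(N\PP)   >
    [2,3] "built" : (S\(N\PP))/N
    [3,8] N   <
      [3,5] N\S   <
        [3,4] "saw" : N
        [4,5] "gave" : (N\S)\N
      [5,8] N\(N\S)   >
        [5,6] "bone" : (N\(N\S))/PP
        [6,8] PP   <
          [6,7] "quickly" : S
          [7,8] "which" : PP\S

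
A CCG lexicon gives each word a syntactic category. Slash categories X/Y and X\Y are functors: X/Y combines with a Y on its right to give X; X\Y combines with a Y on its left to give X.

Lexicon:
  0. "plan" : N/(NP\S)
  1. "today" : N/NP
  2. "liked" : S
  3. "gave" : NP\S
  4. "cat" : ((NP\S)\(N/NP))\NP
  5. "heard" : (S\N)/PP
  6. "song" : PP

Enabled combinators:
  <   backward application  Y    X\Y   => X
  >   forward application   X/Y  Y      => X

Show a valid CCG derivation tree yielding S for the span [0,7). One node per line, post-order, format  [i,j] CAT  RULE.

[0,7] S   <
  [0,5] N   >
    [0,1] "plan" : N/(NP\S)
    [1,5] NP\S   <
      [1,2] "today" : N/NP
      [2,5] (NP\S)\(N/NP)   <
        [2,4] NP   <
          [2,3] "liked" : S
          [3,4] "gave" : NP\S
        [4,5] "cat" : ((NP\S)\(N/NP))\NP
  [5,7] S\N   >
    [5,6] "heard" : (S\N)/PP
    [6,7] "song" : PP

[0,1] N/(NP\S)  lex  "plan"
[1,2] N/NP  lex  "today"
[2,3] S  lex  "liked"
[3,4] NP\S  lex  "gave"
[2,4] NP  <  k=3
[4,5] ((NP\S)\(N/NP))\NP  lex  "cat"
[2,5] (NP\S)\(N/NP)  <  k=4
[1,5] NP\S  <  k=2
[0,5] N  >  k=1
[5,6] (S\N)/PP  lex  "heard"
[6,7] PP  lex  "song"
[5,7] S\N  >  k=6
[0,7] S  <  k=5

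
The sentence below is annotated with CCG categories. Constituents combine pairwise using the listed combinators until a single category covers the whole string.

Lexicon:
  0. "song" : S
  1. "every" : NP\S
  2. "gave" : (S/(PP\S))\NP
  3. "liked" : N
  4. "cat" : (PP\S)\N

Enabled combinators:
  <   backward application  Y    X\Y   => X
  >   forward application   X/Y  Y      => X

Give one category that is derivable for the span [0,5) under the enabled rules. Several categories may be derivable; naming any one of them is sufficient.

[0,5] S   >
  [0,3] S/(PP\S)   <
    [0,2] NP   <
      [0,1] "song" : S
      [1,2] "every" : NP\S
    [2,3] "gave" : (S/(PP\S))\NP
  [3,5] PP\S   <
    [3,4] "liked" : N
    [4,5] "cat" : (PP\S)\N

S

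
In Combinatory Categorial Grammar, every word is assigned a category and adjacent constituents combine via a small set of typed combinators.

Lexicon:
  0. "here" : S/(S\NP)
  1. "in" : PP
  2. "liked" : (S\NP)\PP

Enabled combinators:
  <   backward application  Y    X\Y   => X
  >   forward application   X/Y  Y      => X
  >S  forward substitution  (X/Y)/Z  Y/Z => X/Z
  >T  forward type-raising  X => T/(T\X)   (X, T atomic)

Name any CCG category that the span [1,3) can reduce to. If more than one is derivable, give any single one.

S\NP

[0,3] S   >
  [0,1] "here" : S/(S\NP)
  [1,3] S\NP   <
    [1,2] "in" : PP
    [2,3] "liked" : (S\NP)\PP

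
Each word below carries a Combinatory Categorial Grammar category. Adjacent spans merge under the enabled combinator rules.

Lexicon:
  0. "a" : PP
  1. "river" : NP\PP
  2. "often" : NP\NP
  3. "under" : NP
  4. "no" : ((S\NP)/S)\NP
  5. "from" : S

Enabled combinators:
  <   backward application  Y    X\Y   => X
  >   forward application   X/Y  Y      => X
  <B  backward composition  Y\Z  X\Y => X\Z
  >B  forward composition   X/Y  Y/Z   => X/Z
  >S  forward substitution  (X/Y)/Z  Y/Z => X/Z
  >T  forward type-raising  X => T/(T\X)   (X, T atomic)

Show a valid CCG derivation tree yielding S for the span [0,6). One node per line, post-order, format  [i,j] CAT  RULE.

[0,6] S   <
  [0,1] "a" : PP
  [1,6] S\PP   <B
    [1,3] NP\PP   <B
      [1,2] "river" : NP\PP
      [2,3] "often" : NP\NP
    [3,6] S\NP   >
      [3,5] (S\NP)/S   <
        [3,4] "under" : NP
        [4,5] "no" : ((S\NP)/S)\NP
      [5,6] "from" : S

[0,1] PP  lex  "a"
[1,2] NP\PP  lex  "river"
[2,3] NP\NP  lex  "often"
[1,3] NP\PP  <B  k=2
[3,4] NP  lex  "under"
[4,5] ((S\NP)/S)\NP  lex  "no"
[3,5] (S\NP)/S  <  k=4
[5,6] S  lex  "from"
[3,6] S\NP  >  k=5
[1,6] S\PP  <B  k=3
[0,6] S  <  k=1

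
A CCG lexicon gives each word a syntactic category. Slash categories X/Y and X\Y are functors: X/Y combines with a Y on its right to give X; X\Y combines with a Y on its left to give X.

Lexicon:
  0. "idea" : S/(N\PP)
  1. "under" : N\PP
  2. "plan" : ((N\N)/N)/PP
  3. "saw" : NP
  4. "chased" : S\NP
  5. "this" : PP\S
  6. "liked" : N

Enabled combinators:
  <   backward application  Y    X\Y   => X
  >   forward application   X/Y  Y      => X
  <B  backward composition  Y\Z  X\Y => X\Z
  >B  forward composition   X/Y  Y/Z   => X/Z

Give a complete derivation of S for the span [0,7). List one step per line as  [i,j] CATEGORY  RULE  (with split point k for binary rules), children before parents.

[0,1] S/(N\PP)  lex  "idea"
[1,2] N\PP  lex  "under"
[2,3] ((N\N)/N)/PP  lex  "plan"
[3,4] NP  lex  "saw"
[4,5] S\NP  lex  "chased"
[3,5] S  <  k=4
[5,6] PP\S  lex  "this"
[3,6] PP  <  k=5
[2,6] (N\N)/N  >  k=3
[6,7] N  lex  "liked"
[2,7] N\N  >  k=6
[1,7] N\PP  <B  k=2
[0,7] S  >  k=1

[0,7] S   >
  [0,1] "idea" : S/(N\PP)
  [1,7] N\PP   <B
    [1,2] "under" : N\PP
    [2,7] N\N   >
      [2,6] (N\N)/N   >
        [2,3] "plan" : ((N\N)/N)/PP
        [3,6] PP   <
          [3,5] S   <
            [3,4] "saw" : NP
            [4,5] "chased" : S\NP
          [5,6] "this" : PP\S
      [6,7] "liked" : N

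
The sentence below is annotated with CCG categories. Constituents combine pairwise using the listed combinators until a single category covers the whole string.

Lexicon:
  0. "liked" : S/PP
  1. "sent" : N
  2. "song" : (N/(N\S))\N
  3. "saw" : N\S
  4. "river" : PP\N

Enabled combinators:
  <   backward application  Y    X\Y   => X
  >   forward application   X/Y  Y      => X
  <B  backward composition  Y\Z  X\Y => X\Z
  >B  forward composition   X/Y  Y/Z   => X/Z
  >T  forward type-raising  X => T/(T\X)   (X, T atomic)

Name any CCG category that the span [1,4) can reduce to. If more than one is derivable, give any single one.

N

[0,5] S   >
  [0,1] "liked" : S/PP
  [1,5] PP   <
    [1,4] N   >
      [1,3] N/(N\S)   <
        [1,2] "sent" : N
        [2,3] "song" : (N/(N\S))\N
      [3,4] "saw" : N\S
    [4,5] "river" : PP\N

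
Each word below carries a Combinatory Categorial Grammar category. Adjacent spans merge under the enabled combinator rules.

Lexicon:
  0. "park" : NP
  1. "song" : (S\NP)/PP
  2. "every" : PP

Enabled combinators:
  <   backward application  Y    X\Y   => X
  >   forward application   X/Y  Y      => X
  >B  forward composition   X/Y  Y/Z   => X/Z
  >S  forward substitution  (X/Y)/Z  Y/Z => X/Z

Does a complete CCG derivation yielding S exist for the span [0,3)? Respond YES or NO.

YES

[0,3] S   <
  [0,1] "park" : NP
  [1,3] S\NP   >
    [1,2] "song" : (S\NP)/PP
    [2,3] "every" : PP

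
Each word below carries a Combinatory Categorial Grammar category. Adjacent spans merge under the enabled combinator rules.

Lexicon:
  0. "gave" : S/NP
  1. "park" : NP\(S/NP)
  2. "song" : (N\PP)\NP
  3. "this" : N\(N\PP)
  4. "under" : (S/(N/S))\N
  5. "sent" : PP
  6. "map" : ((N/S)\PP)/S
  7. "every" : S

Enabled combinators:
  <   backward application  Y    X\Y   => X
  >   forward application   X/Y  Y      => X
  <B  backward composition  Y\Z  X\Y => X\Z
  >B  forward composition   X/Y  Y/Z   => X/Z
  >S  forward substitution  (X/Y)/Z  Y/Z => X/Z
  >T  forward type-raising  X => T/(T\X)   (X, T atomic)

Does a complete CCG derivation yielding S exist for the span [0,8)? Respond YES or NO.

YES

[0,8] S   >
  [0,5] S/(N/S)   <
    [0,4] N   <
      [0,3] N\PP   <
        [0,2] NP   <
          [0,1] "gave" : S/NP
          [1,2] "park" : NP\(S/NP)
        [2,3] "song" : (N\PP)\NP
      [3,4] "this" : N\(N\PP)
    [4,5] "under" : (S/(N/S))\N
  [5,8] N/S   <
    [5,6] "sent" : PP
    [6,8] (N/S)\PP   >
      [6,7] "map" : ((N/S)\PP)/S
      [7,8] "every" : S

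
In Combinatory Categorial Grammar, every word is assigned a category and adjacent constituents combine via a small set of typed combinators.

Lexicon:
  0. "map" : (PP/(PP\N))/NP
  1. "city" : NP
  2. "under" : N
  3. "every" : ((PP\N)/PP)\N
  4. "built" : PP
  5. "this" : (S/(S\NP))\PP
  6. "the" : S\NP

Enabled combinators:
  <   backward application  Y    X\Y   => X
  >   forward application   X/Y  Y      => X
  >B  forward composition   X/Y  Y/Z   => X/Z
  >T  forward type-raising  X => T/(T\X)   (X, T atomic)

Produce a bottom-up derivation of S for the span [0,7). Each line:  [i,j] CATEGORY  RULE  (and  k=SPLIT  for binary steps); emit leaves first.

[0,7] S   >
  [0,6] S/(S\NP)   <
    [0,5] PP   >
      [0,2] PP/(PP\N)   >
        [0,1] "map" : (PP/(PP\N))/NP
        [1,2] "city" : NP
      [2,5] PP\N   >
        [2,4] (PP\N)/PP   <
          [2,3] "under" : N
          [3,4] "every" : ((PP\N)/PP)\N
        [4,5] "built" : PP
    [5,6] "this" : (S/(S\NP))\PP
  [6,7] "the" : S\NP

[0,1] (PP/(PP\N))/NP  lex  "map"
[1,2] NP  lex  "city"
[0,2] PP/(PP\N)  >  k=1
[2,3] N  lex  "under"
[3,4] ((PP\N)/PP)\N  lex  "every"
[2,4] (PP\N)/PP  <  k=3
[4,5] PP  lex  "built"
[2,5] PP\N  >  k=4
[0,5] PP  >  k=2
[5,6] (S/(S\NP))\PP  lex  "this"
[0,6] S/(S\NP)  <  k=5
[6,7] S\NP  lex  "the"
[0,7] S  >  k=6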